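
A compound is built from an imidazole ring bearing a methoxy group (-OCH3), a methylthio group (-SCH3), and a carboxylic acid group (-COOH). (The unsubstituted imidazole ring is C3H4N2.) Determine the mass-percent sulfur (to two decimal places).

17.03%

Atom tally by fragment:
  imidazole ring core → C:3 H:4 N:2
  (− 3 ring H displaced by substituents)
  + OCH3 → C:1 H:3 O:1
  + SCH3 → C:1 H:3 S:1
  + COOH → C:1 H:1 O:2
Element totals:
  C: 6
  H: 8
  N: 2
  O: 3
  S: 1
Molecular formula: C6H8N2O3S.
Molar mass = 188.201 g/mol.
Mass from S: 1 × 32.06 = 32.060 g/mol.
%S = 32.060 / 188.201 × 100 = 17.03%.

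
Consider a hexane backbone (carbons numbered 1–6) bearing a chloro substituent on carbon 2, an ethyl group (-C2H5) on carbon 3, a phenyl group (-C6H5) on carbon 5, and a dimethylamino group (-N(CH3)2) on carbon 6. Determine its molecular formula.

Atom tally by fragment:
  CH3 → C:1 H:3
  CH(Cl) → C:1 H:1 Cl:1
  CH(C2H5) → C:3 H:6
  CH2 → C:1 H:2
  CH(C6H5) → C:7 H:6
  CH2N(CH3)2 → C:3 H:8 N:1
Element totals:
  C: 16
  H: 26
  Cl: 1
  N: 1

C16H26ClN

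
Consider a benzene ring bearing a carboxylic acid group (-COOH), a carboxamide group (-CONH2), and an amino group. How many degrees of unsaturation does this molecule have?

Atom tally by fragment:
  benzene ring core → C:6 H:6
  (− 3 ring H displaced by substituents)
  + COOH → C:1 H:1 O:2
  + CONH2 → C:1 H:2 O:1 N:1
  + NH2 → N:1 H:2
Element totals:
  C: 8
  H: 8
  N: 2
  O: 3
Molecular formula: C8H8N2O3.
DoU = (2C + 2 + N − H − X) / 2 = (2·8 + 2 + 2 − 8 − 0) / 2 = 6.

6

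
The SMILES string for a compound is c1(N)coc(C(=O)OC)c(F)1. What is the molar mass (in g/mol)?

159.12 g/mol

Atom tally by fragment:
  furan ring core → C:4 H:4 O:1
  (− 3 ring H displaced by substituents)
  + NH2 → N:1 H:2
  + COOCH3 → C:2 H:3 O:2
  + F → F:1
Element totals:
  C: 6
  H: 6
  F: 1
  N: 1
  O: 3
Molecular formula: C6H6FNO3.
  M = 6(12.011) + 6(1.008) + 18.998 + 14.007 + 3(15.999)
    = 72.066 + 6.048 + 18.998 + 14.007 + 47.997 = 159.116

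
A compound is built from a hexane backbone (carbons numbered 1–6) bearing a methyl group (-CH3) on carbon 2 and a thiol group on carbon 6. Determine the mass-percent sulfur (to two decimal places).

24.24%

Atom tally by fragment:
  CH3 → C:1 H:3
  CH(CH3) → C:2 H:4
  CH2 → C:1 H:2
  CH2 → C:1 H:2
  CH2 → C:1 H:2
  CH2SH → C:1 H:3 S:1
Element totals:
  C: 7
  H: 16
  S: 1
Molecular formula: C7H16S.
Molar mass = 132.265 g/mol.
Mass from S: 1 × 32.06 = 32.060 g/mol.
%S = 32.060 / 132.265 × 100 = 24.24%.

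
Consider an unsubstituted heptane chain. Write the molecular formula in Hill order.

C7H16

Atom tally by fragment:
  CH3 → C:1 H:3
  CH2 → C:1 H:2
  CH2 → C:1 H:2
  CH2 → C:1 H:2
  CH2 → C:1 H:2
  CH2 → C:1 H:2
  CH3 → C:1 H:3
Element totals:
  C: 7
  H: 16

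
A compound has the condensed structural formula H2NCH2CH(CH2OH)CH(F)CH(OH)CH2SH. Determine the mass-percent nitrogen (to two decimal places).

7.64%

Atom tally by fragment:
  H2NCH2 → C:1 H:4 N:1
  CH(CH2OH) → C:2 H:4 O:1
  CH(F) → C:1 H:1 F:1
  CH(OH) → C:1 H:2 O:1
  CH2SH → C:1 H:3 S:1
Element totals:
  C: 6
  H: 14
  F: 1
  N: 1
  O: 2
  S: 1
Molecular formula: C6H14FNO2S.
Molar mass = 183.241 g/mol.
Mass from N: 1 × 14.007 = 14.007 g/mol.
%N = 14.007 / 183.241 × 100 = 7.64%.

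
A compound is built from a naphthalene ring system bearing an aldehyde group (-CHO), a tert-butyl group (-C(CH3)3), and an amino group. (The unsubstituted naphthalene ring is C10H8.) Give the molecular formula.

Atom tally by fragment:
  naphthalene ring system core → C:10 H:8
  (− 3 ring H displaced by substituents)
  + CHO → C:1 H:1 O:1
  + C(CH3)3 → C:4 H:9
  + NH2 → N:1 H:2
Element totals:
  C: 15
  H: 17
  N: 1
  O: 1

C15H17NO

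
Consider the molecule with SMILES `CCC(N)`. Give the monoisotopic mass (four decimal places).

59.0735

Atom tally by fragment:
  CH3 → C:1 H:3
  CH2 → C:1 H:2
  CH2NH2 → C:1 H:4 N:1
Element totals:
  C: 3
  H: 9
  N: 1
Molecular formula: C3H9N.
  M = 3(12.0) + 9(1.007825) + 14.003074
    = 36.000000 + 9.070425 + 14.003074 = 59.073499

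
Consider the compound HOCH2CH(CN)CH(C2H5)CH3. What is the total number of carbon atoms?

7

Atom tally by fragment:
  HOCH2 → C:1 H:3 O:1
  CH(CN) → C:2 H:1 N:1
  CH(C2H5) → C:3 H:6
  CH3 → C:1 H:3
Element totals:
  C: 7
  H: 13
  N: 1
  O: 1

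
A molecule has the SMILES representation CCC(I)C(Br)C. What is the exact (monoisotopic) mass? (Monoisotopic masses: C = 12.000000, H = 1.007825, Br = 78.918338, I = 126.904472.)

275.9011

Atom tally by fragment:
  CH3 → C:1 H:3
  CH2 → C:1 H:2
  CH(I) → C:1 H:1 I:1
  CH(Br) → C:1 H:1 Br:1
  CH3 → C:1 H:3
Element totals:
  C: 5
  H: 10
  Br: 1
  I: 1
Molecular formula: C5H10BrI.
  M = 5(12.0) + 10(1.007825) + 78.918338 + 126.904472
    = 60.000000 + 10.078250 + 78.918338 + 126.904472 = 275.901060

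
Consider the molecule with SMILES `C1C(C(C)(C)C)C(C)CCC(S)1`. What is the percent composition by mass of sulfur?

Atom tally by fragment:
  cyclohexane ring core → C:6 H:12
  (− 3 ring H displaced by substituents)
  + C(CH3)3 → C:4 H:9
  + CH3 → C:1 H:3
  + SH → S:1 H:1
Element totals:
  C: 11
  H: 22
  S: 1
Molecular formula: C11H22S.
Molar mass = 186.357 g/mol.
Mass from S: 1 × 32.06 = 32.060 g/mol.
%S = 32.060 / 186.357 × 100 = 17.20%.

17.20%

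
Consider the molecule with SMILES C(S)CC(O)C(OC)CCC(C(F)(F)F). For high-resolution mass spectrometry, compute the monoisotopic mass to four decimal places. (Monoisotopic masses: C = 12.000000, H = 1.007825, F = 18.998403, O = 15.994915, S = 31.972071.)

Atom tally by fragment:
  HSCH2 → C:1 H:3 S:1
  CH2 → C:1 H:2
  CH(OH) → C:1 H:2 O:1
  CH(OCH3) → C:2 H:4 O:1
  CH2 → C:1 H:2
  CH2 → C:1 H:2
  CH2CF3 → C:2 H:2 F:3
Element totals:
  C: 9
  H: 17
  F: 3
  O: 2
  S: 1
Molecular formula: C9H17F3O2S.
  M = 9(12.0) + 17(1.007825) + 3(18.998403) + 2(15.994915) + 31.972071
    = 108.000000 + 17.133025 + 56.995209 + 31.989830 + 31.972071 = 246.090135

246.0901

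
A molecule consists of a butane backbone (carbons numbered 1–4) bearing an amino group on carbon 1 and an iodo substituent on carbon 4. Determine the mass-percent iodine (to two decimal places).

63.76%

Atom tally by fragment:
  H2NCH2 → C:1 H:4 N:1
  CH2 → C:1 H:2
  CH2 → C:1 H:2
  CH2I → C:1 H:2 I:1
Element totals:
  C: 4
  H: 10
  I: 1
  N: 1
Molecular formula: C4H10IN.
Molar mass = 199.035 g/mol.
Mass from I: 1 × 126.904 = 126.904 g/mol.
%I = 126.904 / 199.035 × 100 = 63.76%.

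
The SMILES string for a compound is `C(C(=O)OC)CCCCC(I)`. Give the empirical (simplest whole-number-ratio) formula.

Atom tally by fragment:
  CH3OOCCH2 → C:3 H:5 O:2
  CH2 → C:1 H:2
  CH2 → C:1 H:2
  CH2 → C:1 H:2
  CH2 → C:1 H:2
  CH2I → C:1 H:2 I:1
Element totals:
  C: 8
  H: 15
  I: 1
  O: 2
Molecular formula: C8H15IO2.
gcd of subscripts (8, 15, 1, 2) = 1, so the empirical formula equals the molecular formula.

C8H15IO2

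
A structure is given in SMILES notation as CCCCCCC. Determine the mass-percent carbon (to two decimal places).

83.90%

Atom tally by fragment:
  CH3 → C:1 H:3
  CH2 → C:1 H:2
  CH2 → C:1 H:2
  CH2 → C:1 H:2
  CH2 → C:1 H:2
  CH2 → C:1 H:2
  CH3 → C:1 H:3
Element totals:
  C: 7
  H: 16
Molecular formula: C7H16.
Molar mass = 100.205 g/mol.
Mass from C: 7 × 12.011 = 84.077 g/mol.
%C = 84.077 / 100.205 × 100 = 83.90%.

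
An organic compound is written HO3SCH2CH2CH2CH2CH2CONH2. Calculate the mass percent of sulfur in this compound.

16.42%

Atom tally by fragment:
  HO3SCH2 → C:1 H:3 S:1 O:3
  CH2 → C:1 H:2
  CH2 → C:1 H:2
  CH2 → C:1 H:2
  CH2CONH2 → C:2 H:4 O:1 N:1
Element totals:
  C: 6
  H: 13
  N: 1
  O: 4
  S: 1
Molecular formula: C6H13NO4S.
Molar mass = 195.233 g/mol.
Mass from S: 1 × 32.06 = 32.060 g/mol.
%S = 32.060 / 195.233 × 100 = 16.42%.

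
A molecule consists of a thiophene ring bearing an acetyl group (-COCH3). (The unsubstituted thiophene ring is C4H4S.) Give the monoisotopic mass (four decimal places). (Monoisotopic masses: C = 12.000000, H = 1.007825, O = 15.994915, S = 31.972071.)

Atom tally by fragment:
  thiophene ring core → C:4 H:4 S:1
  (− 1 ring H displaced by substituents)
  + COCH3 → C:2 H:3 O:1
Element totals:
  C: 6
  H: 6
  O: 1
  S: 1
Molecular formula: C6H6OS.
  M = 6(12.0) + 6(1.007825) + 15.994915 + 31.972071
    = 72.000000 + 6.046950 + 15.994915 + 31.972071 = 126.013936

126.0139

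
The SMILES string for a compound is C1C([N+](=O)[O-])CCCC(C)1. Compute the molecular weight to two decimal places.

143.19 g/mol

Atom tally by fragment:
  cyclohexane ring core → C:6 H:12
  (− 2 ring H displaced by substituents)
  + NO2 → N:1 O:2
  + CH3 → C:1 H:3
Element totals:
  C: 7
  H: 13
  N: 1
  O: 2
Molecular formula: C7H13NO2.
  M = 7(12.011) + 13(1.008) + 14.007 + 2(15.999)
    = 84.077 + 13.104 + 14.007 + 31.998 = 143.186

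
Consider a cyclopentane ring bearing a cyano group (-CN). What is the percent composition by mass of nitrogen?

Atom tally by fragment:
  cyclopentane ring core → C:5 H:10
  (− 1 ring H displaced by substituents)
  + CN → C:1 N:1
Element totals:
  C: 6
  H: 9
  N: 1
Molecular formula: C6H9N.
Molar mass = 95.145 g/mol.
Mass from N: 1 × 14.007 = 14.007 g/mol.
%N = 14.007 / 95.145 × 100 = 14.72%.

14.72%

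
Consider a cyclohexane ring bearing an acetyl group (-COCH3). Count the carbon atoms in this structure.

8

Atom tally by fragment:
  cyclohexane ring core → C:6 H:12
  (− 1 ring H displaced by substituents)
  + COCH3 → C:2 H:3 O:1
Element totals:
  C: 8
  H: 14
  O: 1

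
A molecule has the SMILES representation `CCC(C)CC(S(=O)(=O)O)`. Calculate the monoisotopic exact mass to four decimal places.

166.0664

Atom tally by fragment:
  CH3 → C:1 H:3
  CH2 → C:1 H:2
  CH(CH3) → C:2 H:4
  CH2 → C:1 H:2
  CH2SO3H → C:1 H:3 S:1 O:3
Element totals:
  C: 6
  H: 14
  O: 3
  S: 1
Molecular formula: C6H14O3S.
  M = 6(12.0) + 14(1.007825) + 3(15.994915) + 31.972071
    = 72.000000 + 14.109550 + 47.984745 + 31.972071 = 166.066366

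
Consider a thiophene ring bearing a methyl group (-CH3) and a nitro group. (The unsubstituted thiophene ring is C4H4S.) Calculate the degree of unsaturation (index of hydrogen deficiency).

4

Atom tally by fragment:
  thiophene ring core → C:4 H:4 S:1
  (− 2 ring H displaced by substituents)
  + CH3 → C:1 H:3
  + NO2 → N:1 O:2
Element totals:
  C: 5
  H: 5
  N: 1
  O: 2
  S: 1
Molecular formula: C5H5NO2S.
DoU = (2C + 2 + N − H − X) / 2 = (2·5 + 2 + 1 − 5 − 0) / 2 = 4.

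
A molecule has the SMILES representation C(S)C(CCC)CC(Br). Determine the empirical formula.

C7H15BrS

Atom tally by fragment:
  HSCH2 → C:1 H:3 S:1
  CH(CH2CH2CH3) → C:4 H:8
  CH2 → C:1 H:2
  CH2Br → C:1 H:2 Br:1
Element totals:
  C: 7
  H: 15
  Br: 1
  S: 1
Molecular formula: C7H15BrS.
gcd of subscripts (1, 7, 15, 1) = 1, so the empirical formula equals the molecular formula.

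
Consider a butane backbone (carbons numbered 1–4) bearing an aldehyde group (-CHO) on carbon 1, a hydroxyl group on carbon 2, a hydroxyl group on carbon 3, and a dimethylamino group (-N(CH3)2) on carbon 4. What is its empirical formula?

C7H15NO3

Atom tally by fragment:
  OHCCH2 → C:2 H:3 O:1
  CH(OH) → C:1 H:2 O:1
  CH(OH) → C:1 H:2 O:1
  CH2N(CH3)2 → C:3 H:8 N:1
Element totals:
  C: 7
  H: 15
  N: 1
  O: 3
Molecular formula: C7H15NO3.
gcd of subscripts (7, 15, 1, 3) = 1, so the empirical formula equals the molecular formula.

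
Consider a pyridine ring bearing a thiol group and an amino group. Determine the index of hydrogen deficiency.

Atom tally by fragment:
  pyridine ring core → C:5 H:5 N:1
  (− 2 ring H displaced by substituents)
  + SH → S:1 H:1
  + NH2 → N:1 H:2
Element totals:
  C: 5
  H: 6
  N: 2
  S: 1
Molecular formula: C5H6N2S.
DoU = (2C + 2 + N − H − X) / 2 = (2·5 + 2 + 2 − 6 − 0) / 2 = 4.

4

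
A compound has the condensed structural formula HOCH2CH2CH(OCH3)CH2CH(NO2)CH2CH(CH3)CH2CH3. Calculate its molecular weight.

Atom tally by fragment:
  HOCH2 → C:1 H:3 O:1
  CH2 → C:1 H:2
  CH(OCH3) → C:2 H:4 O:1
  CH2 → C:1 H:2
  CH(NO2) → C:1 H:1 N:1 O:2
  CH2 → C:1 H:2
  CH(CH3) → C:2 H:4
  CH2 → C:1 H:2
  CH3 → C:1 H:3
Element totals:
  C: 11
  H: 23
  N: 1
  O: 4
Molecular formula: C11H23NO4.
  M = 11(12.011) + 23(1.008) + 14.007 + 4(15.999)
    = 132.121 + 23.184 + 14.007 + 63.996 = 233.308

233.31 g/mol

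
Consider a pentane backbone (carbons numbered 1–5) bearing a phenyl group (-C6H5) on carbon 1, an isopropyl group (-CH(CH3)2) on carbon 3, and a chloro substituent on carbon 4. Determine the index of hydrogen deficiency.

Atom tally by fragment:
  C6H5CH2 → C:7 H:7
  CH2 → C:1 H:2
  CH(CH(CH3)2) → C:4 H:8
  CH(Cl) → C:1 H:1 Cl:1
  CH3 → C:1 H:3
Element totals:
  C: 14
  H: 21
  Cl: 1
Molecular formula: C14H21Cl.
DoU = (2C + 2 + N − H − X) / 2 = (2·14 + 2 + 0 − 21 − 1) / 2 = 4.

4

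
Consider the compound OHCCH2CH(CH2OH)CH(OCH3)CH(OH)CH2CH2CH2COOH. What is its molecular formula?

Atom tally by fragment:
  OHCCH2 → C:2 H:3 O:1
  CH(CH2OH) → C:2 H:4 O:1
  CH(OCH3) → C:2 H:4 O:1
  CH(OH) → C:1 H:2 O:1
  CH2 → C:1 H:2
  CH2 → C:1 H:2
  CH2COOH → C:2 H:3 O:2
Element totals:
  C: 11
  H: 20
  O: 6

C11H20O6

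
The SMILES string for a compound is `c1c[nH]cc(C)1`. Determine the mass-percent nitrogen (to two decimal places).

17.27%

Atom tally by fragment:
  pyrrole ring core → C:4 H:5 N:1
  (− 1 ring H displaced by substituents)
  + CH3 → C:1 H:3
Element totals:
  C: 5
  H: 7
  N: 1
Molecular formula: C5H7N.
Molar mass = 81.118 g/mol.
Mass from N: 1 × 14.007 = 14.007 g/mol.
%N = 14.007 / 81.118 × 100 = 17.27%.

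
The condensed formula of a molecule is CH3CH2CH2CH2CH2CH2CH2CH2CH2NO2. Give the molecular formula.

C9H19NO2

Atom tally by fragment:
  CH3 → C:1 H:3
  CH2 → C:1 H:2
  CH2 → C:1 H:2
  CH2 → C:1 H:2
  CH2 → C:1 H:2
  CH2 → C:1 H:2
  CH2 → C:1 H:2
  CH2 → C:1 H:2
  CH2NO2 → C:1 H:2 N:1 O:2
Element totals:
  C: 9
  H: 19
  N: 1
  O: 2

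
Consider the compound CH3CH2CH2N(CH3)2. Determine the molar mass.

Atom tally by fragment:
  CH3 → C:1 H:3
  CH2 → C:1 H:2
  CH2N(CH3)2 → C:3 H:8 N:1
Element totals:
  C: 5
  H: 13
  N: 1
Molecular formula: C5H13N.
  M = 5(12.011) + 13(1.008) + 14.007
    = 60.055 + 13.104 + 14.007 = 87.166

87.17 g/mol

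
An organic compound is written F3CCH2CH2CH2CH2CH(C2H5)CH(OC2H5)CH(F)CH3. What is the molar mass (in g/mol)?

Element totals:
  C: 13
  H: 24
  F: 4
  O: 1
Molecular formula: C13H24F4O.
  M = 13(12.011) + 24(1.008) + 4(18.998) + 15.999
    = 156.143 + 24.192 + 75.992 + 15.999 = 272.326

272.33 g/mol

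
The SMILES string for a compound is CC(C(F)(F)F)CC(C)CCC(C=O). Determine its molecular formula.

Atom tally by fragment:
  CH3 → C:1 H:3
  CH(CF3) → C:2 H:1 F:3
  CH2 → C:1 H:2
  CH(CH3) → C:2 H:4
  CH2 → C:1 H:2
  CH2 → C:1 H:2
  CH2CHO → C:2 H:3 O:1
Element totals:
  C: 10
  H: 17
  F: 3
  O: 1

C10H17F3O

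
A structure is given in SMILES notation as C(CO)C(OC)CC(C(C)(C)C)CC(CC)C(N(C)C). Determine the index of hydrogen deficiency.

0

Atom tally by fragment:
  HOCH2CH2 → C:2 H:5 O:1
  CH(OCH3) → C:2 H:4 O:1
  CH2 → C:1 H:2
  CH(C(CH3)3) → C:5 H:10
  CH2 → C:1 H:2
  CH(C2H5) → C:3 H:6
  CH2N(CH3)2 → C:3 H:8 N:1
Element totals:
  C: 17
  H: 37
  N: 1
  O: 2
Molecular formula: C17H37NO2.
DoU = (2C + 2 + N − H − X) / 2 = (2·17 + 2 + 1 − 37 − 0) / 2 = 0.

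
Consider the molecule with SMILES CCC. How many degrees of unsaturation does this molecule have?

0

Atom tally by fragment:
  CH3 → C:1 H:3
  CH2 → C:1 H:2
  CH3 → C:1 H:3
Element totals:
  C: 3
  H: 8
Molecular formula: C3H8.
DoU = (2C + 2 + N − H − X) / 2 = (2·3 + 2 + 0 − 8 − 0) / 2 = 0.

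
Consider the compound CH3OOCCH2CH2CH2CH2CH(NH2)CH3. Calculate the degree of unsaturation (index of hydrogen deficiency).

Element totals:
  C: 8
  H: 17
  N: 1
  O: 2
Molecular formula: C8H17NO2.
DoU = (2C + 2 + N − H − X) / 2 = (2·8 + 2 + 1 − 17 − 0) / 2 = 1.

1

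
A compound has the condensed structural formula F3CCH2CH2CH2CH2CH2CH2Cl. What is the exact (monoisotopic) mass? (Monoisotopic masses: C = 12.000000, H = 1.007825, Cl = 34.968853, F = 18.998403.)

188.0580

Element totals:
  C: 7
  H: 12
  Cl: 1
  F: 3
Molecular formula: C7H12ClF3.
  M = 7(12.0) + 12(1.007825) + 34.968853 + 3(18.998403)
    = 84.000000 + 12.093900 + 34.968853 + 56.995209 = 188.057962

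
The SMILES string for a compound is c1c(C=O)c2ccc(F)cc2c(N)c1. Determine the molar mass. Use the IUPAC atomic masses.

189.19 g/mol

Atom tally by fragment:
  naphthalene ring system core → C:10 H:8
  (− 3 ring H displaced by substituents)
  + CHO → C:1 H:1 O:1
  + F → F:1
  + NH2 → N:1 H:2
Element totals:
  C: 11
  H: 8
  F: 1
  N: 1
  O: 1
Molecular formula: C11H8FNO.
  M = 11(12.011) + 8(1.008) + 18.998 + 14.007 + 15.999
    = 132.121 + 8.064 + 18.998 + 14.007 + 15.999 = 189.189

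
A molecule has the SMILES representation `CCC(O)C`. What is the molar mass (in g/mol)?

Atom tally by fragment:
  CH3 → C:1 H:3
  CH2 → C:1 H:2
  CH(OH) → C:1 H:2 O:1
  CH3 → C:1 H:3
Element totals:
  C: 4
  H: 10
  O: 1
Molecular formula: C4H10O.
  M = 4(12.011) + 10(1.008) + 15.999
    = 48.044 + 10.080 + 15.999 = 74.123

74.12 g/mol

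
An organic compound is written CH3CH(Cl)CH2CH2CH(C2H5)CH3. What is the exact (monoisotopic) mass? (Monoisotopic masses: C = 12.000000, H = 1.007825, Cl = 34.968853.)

Element totals:
  C: 8
  H: 17
  Cl: 1
Molecular formula: C8H17Cl.
  M = 8(12.0) + 17(1.007825) + 34.968853
    = 96.000000 + 17.133025 + 34.968853 = 148.101878

148.1019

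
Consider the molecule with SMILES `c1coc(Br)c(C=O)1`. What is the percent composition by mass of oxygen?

Atom tally by fragment:
  furan ring core → C:4 H:4 O:1
  (− 2 ring H displaced by substituents)
  + Br → Br:1
  + CHO → C:1 H:1 O:1
Element totals:
  C: 5
  H: 3
  Br: 1
  O: 2
Molecular formula: C5H3BrO2.
Molar mass = 174.981 g/mol.
Mass from O: 2 × 15.999 = 31.998 g/mol.
%O = 31.998 / 174.981 × 100 = 18.29%.

18.29%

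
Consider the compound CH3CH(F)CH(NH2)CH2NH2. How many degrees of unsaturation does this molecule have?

0

Atom tally by fragment:
  CH3 → C:1 H:3
  CH(F) → C:1 H:1 F:1
  CH(NH2) → C:1 H:3 N:1
  CH2NH2 → C:1 H:4 N:1
Element totals:
  C: 4
  H: 11
  F: 1
  N: 2
Molecular formula: C4H11FN2.
DoU = (2C + 2 + N − H − X) / 2 = (2·4 + 2 + 2 − 11 − 1) / 2 = 0.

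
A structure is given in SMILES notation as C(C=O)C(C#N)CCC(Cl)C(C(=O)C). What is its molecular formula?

Atom tally by fragment:
  OHCCH2 → C:2 H:3 O:1
  CH(CN) → C:2 H:1 N:1
  CH2 → C:1 H:2
  CH2 → C:1 H:2
  CH(Cl) → C:1 H:1 Cl:1
  CH2COCH3 → C:3 H:5 O:1
Element totals:
  C: 10
  H: 14
  Cl: 1
  N: 1
  O: 2

C10H14ClNO2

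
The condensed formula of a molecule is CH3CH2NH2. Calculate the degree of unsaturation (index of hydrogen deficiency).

Element totals:
  C: 2
  H: 7
  N: 1
Molecular formula: C2H7N.
DoU = (2C + 2 + N − H − X) / 2 = (2·2 + 2 + 1 − 7 − 0) / 2 = 0.

0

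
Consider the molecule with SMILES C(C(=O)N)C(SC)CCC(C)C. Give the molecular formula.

Atom tally by fragment:
  H2NOCCH2 → C:2 H:4 O:1 N:1
  CH(SCH3) → C:2 H:4 S:1
  CH2 → C:1 H:2
  CH2 → C:1 H:2
  CH(CH3) → C:2 H:4
  CH3 → C:1 H:3
Element totals:
  C: 9
  H: 19
  N: 1
  O: 1
  S: 1

C9H19NOS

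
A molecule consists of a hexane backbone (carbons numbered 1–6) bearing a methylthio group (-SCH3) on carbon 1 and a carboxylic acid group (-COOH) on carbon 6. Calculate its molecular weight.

176.27 g/mol

Atom tally by fragment:
  CH3SCH2 → C:2 H:5 S:1
  CH2 → C:1 H:2
  CH2 → C:1 H:2
  CH2 → C:1 H:2
  CH2 → C:1 H:2
  CH2COOH → C:2 H:3 O:2
Element totals:
  C: 8
  H: 16
  O: 2
  S: 1
Molecular formula: C8H16O2S.
  M = 8(12.011) + 16(1.008) + 2(15.999) + 32.06
    = 96.088 + 16.128 + 31.998 + 32.060 = 176.274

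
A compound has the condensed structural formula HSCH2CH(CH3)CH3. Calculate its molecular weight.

90.18 g/mol

Atom tally by fragment:
  HSCH2 → C:1 H:3 S:1
  CH(CH3) → C:2 H:4
  CH3 → C:1 H:3
Element totals:
  C: 4
  H: 10
  S: 1
Molecular formula: C4H10S.
  M = 4(12.011) + 10(1.008) + 32.06
    = 48.044 + 10.080 + 32.060 = 90.184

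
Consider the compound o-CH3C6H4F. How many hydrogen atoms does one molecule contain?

Element totals:
  C: 7
  H: 7
  F: 1

7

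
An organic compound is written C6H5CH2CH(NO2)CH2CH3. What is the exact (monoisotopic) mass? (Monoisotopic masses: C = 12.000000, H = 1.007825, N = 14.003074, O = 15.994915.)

179.0946

Atom tally by fragment:
  C6H5CH2 → C:7 H:7
  CH(NO2) → C:1 H:1 N:1 O:2
  CH2 → C:1 H:2
  CH3 → C:1 H:3
Element totals:
  C: 10
  H: 13
  N: 1
  O: 2
Molecular formula: C10H13NO2.
  M = 10(12.0) + 13(1.007825) + 14.003074 + 2(15.994915)
    = 120.000000 + 13.101725 + 14.003074 + 31.989830 = 179.094629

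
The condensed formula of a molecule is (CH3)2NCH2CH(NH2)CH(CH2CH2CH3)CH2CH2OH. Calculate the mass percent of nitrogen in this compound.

Atom tally by fragment:
  (CH3)2NCH2 → C:3 H:8 N:1
  CH(NH2) → C:1 H:3 N:1
  CH(CH2CH2CH3) → C:4 H:8
  CH2CH2OH → C:2 H:5 O:1
Element totals:
  C: 10
  H: 24
  N: 2
  O: 1
Molecular formula: C10H24N2O.
Molar mass = 188.315 g/mol.
Mass from N: 2 × 14.007 = 28.014 g/mol.
%N = 28.014 / 188.315 × 100 = 14.88%.

14.88%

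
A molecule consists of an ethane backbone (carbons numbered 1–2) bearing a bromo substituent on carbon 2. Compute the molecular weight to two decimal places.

Atom tally by fragment:
  CH3 → C:1 H:3
  CH2Br → C:1 H:2 Br:1
Element totals:
  C: 2
  H: 5
  Br: 1
Molecular formula: C2H5Br.
  M = 2(12.011) + 5(1.008) + 79.904
    = 24.022 + 5.040 + 79.904 = 108.966

108.97 g/mol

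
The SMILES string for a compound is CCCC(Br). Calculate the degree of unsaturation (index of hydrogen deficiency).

Atom tally by fragment:
  CH3 → C:1 H:3
  CH2 → C:1 H:2
  CH2 → C:1 H:2
  CH2Br → C:1 H:2 Br:1
Element totals:
  C: 4
  H: 9
  Br: 1
Molecular formula: C4H9Br.
DoU = (2C + 2 + N − H − X) / 2 = (2·4 + 2 + 0 − 9 − 1) / 2 = 0.

0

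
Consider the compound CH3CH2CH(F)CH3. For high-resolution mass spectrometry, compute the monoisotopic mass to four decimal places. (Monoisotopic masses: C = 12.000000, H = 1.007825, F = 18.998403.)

Element totals:
  C: 4
  H: 9
  F: 1
Molecular formula: C4H9F.
  M = 4(12.0) + 9(1.007825) + 18.998403
    = 48.000000 + 9.070425 + 18.998403 = 76.068828

76.0688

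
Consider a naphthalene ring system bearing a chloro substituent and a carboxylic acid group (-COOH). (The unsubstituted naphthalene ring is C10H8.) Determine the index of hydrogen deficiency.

Atom tally by fragment:
  naphthalene ring system core → C:10 H:8
  (− 2 ring H displaced by substituents)
  + Cl → Cl:1
  + COOH → C:1 H:1 O:2
Element totals:
  C: 11
  H: 7
  Cl: 1
  O: 2
Molecular formula: C11H7ClO2.
DoU = (2C + 2 + N − H − X) / 2 = (2·11 + 2 + 0 − 7 − 1) / 2 = 8.

8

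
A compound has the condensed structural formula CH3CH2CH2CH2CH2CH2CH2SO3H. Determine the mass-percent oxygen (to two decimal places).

Element totals:
  C: 7
  H: 16
  O: 3
  S: 1
Molecular formula: C7H16O3S.
Molar mass = 180.262 g/mol.
Mass from O: 3 × 15.999 = 47.997 g/mol.
%O = 47.997 / 180.262 × 100 = 26.63%.

26.63%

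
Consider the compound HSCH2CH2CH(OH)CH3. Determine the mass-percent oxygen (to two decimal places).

Atom tally by fragment:
  HSCH2 → C:1 H:3 S:1
  CH2 → C:1 H:2
  CH(OH) → C:1 H:2 O:1
  CH3 → C:1 H:3
Element totals:
  C: 4
  H: 10
  O: 1
  S: 1
Molecular formula: C4H10OS.
Molar mass = 106.183 g/mol.
Mass from O: 1 × 15.999 = 15.999 g/mol.
%O = 15.999 / 106.183 × 100 = 15.07%.

15.07%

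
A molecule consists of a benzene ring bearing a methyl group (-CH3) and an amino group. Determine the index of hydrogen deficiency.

Atom tally by fragment:
  benzene ring core → C:6 H:6
  (− 2 ring H displaced by substituents)
  + CH3 → C:1 H:3
  + NH2 → N:1 H:2
Element totals:
  C: 7
  H: 9
  N: 1
Molecular formula: C7H9N.
DoU = (2C + 2 + N − H − X) / 2 = (2·7 + 2 + 1 − 9 − 0) / 2 = 4.

4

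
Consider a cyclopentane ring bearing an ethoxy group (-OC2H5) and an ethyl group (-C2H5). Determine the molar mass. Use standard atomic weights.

142.24 g/mol

Atom tally by fragment:
  cyclopentane ring core → C:5 H:10
  (− 2 ring H displaced by substituents)
  + OC2H5 → C:2 H:5 O:1
  + C2H5 → C:2 H:5
Element totals:
  C: 9
  H: 18
  O: 1
Molecular formula: C9H18O.
  M = 9(12.011) + 18(1.008) + 15.999
    = 108.099 + 18.144 + 15.999 = 142.242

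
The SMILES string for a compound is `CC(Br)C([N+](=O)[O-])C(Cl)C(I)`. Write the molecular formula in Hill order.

Atom tally by fragment:
  CH3 → C:1 H:3
  CH(Br) → C:1 H:1 Br:1
  CH(NO2) → C:1 H:1 N:1 O:2
  CH(Cl) → C:1 H:1 Cl:1
  CH2I → C:1 H:2 I:1
Element totals:
  C: 5
  H: 8
  Br: 1
  Cl: 1
  I: 1
  N: 1
  O: 2

C5H8BrClINO2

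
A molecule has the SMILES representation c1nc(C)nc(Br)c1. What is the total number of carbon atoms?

Atom tally by fragment:
  pyrimidine ring core → C:4 H:4 N:2
  (− 2 ring H displaced by substituents)
  + CH3 → C:1 H:3
  + Br → Br:1
Element totals:
  C: 5
  H: 5
  Br: 1
  N: 2

5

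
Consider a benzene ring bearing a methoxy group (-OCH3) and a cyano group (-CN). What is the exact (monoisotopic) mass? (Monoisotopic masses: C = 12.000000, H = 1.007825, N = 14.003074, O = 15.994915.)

133.0528

Atom tally by fragment:
  benzene ring core → C:6 H:6
  (− 2 ring H displaced by substituents)
  + OCH3 → C:1 H:3 O:1
  + CN → C:1 N:1
Element totals:
  C: 8
  H: 7
  N: 1
  O: 1
Molecular formula: C8H7NO.
  M = 8(12.0) + 7(1.007825) + 14.003074 + 15.994915
    = 96.000000 + 7.054775 + 14.003074 + 15.994915 = 133.052764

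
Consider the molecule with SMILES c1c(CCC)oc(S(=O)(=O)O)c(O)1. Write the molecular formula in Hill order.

Atom tally by fragment:
  furan ring core → C:4 H:4 O:1
  (− 3 ring H displaced by substituents)
  + CH2CH2CH3 → C:3 H:7
  + SO3H → S:1 O:3 H:1
  + OH → O:1 H:1
Element totals:
  C: 7
  H: 10
  O: 5
  S: 1

C7H10O5S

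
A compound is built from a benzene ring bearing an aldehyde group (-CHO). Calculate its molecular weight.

106.12 g/mol

Atom tally by fragment:
  benzene ring core → C:6 H:6
  (− 1 ring H displaced by substituents)
  + CHO → C:1 H:1 O:1
Element totals:
  C: 7
  H: 6
  O: 1
Molecular formula: C7H6O.
  M = 7(12.011) + 6(1.008) + 15.999
    = 84.077 + 6.048 + 15.999 = 106.124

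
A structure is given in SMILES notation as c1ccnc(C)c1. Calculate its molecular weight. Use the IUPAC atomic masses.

Atom tally by fragment:
  pyridine ring core → C:5 H:5 N:1
  (− 1 ring H displaced by substituents)
  + CH3 → C:1 H:3
Element totals:
  C: 6
  H: 7
  N: 1
Molecular formula: C6H7N.
  M = 6(12.011) + 7(1.008) + 14.007
    = 72.066 + 7.056 + 14.007 = 93.129

93.13 g/mol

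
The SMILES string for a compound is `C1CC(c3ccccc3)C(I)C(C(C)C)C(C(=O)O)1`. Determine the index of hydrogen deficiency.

6

Atom tally by fragment:
  cyclohexane ring core → C:6 H:12
  (− 4 ring H displaced by substituents)
  + C6H5 → C:6 H:5
  + I → I:1
  + CH(CH3)2 → C:3 H:7
  + COOH → C:1 H:1 O:2
Element totals:
  C: 16
  H: 21
  I: 1
  O: 2
Molecular formula: C16H21IO2.
DoU = (2C + 2 + N − H − X) / 2 = (2·16 + 2 + 0 − 21 − 1) / 2 = 6.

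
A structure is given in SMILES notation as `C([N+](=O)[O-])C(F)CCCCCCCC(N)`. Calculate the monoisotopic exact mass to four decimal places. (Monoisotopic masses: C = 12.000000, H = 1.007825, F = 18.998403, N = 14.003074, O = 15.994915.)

Atom tally by fragment:
  O2NCH2 → C:1 H:2 N:1 O:2
  CH(F) → C:1 H:1 F:1
  CH2 → C:1 H:2
  CH2 → C:1 H:2
  CH2 → C:1 H:2
  CH2 → C:1 H:2
  CH2 → C:1 H:2
  CH2 → C:1 H:2
  CH2 → C:1 H:2
  CH2NH2 → C:1 H:4 N:1
Element totals:
  C: 10
  H: 21
  F: 1
  N: 2
  O: 2
Molecular formula: C10H21FN2O2.
  M = 10(12.0) + 21(1.007825) + 18.998403 + 2(14.003074) + 2(15.994915)
    = 120.000000 + 21.164325 + 18.998403 + 28.006148 + 31.989830 = 220.158706

220.1587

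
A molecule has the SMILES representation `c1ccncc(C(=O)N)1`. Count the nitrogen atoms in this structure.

2

Atom tally by fragment:
  pyridine ring core → C:5 H:5 N:1
  (− 1 ring H displaced by substituents)
  + CONH2 → C:1 H:2 O:1 N:1
Element totals:
  C: 6
  H: 6
  N: 2
  O: 1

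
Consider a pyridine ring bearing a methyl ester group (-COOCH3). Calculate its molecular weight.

Atom tally by fragment:
  pyridine ring core → C:5 H:5 N:1
  (− 1 ring H displaced by substituents)
  + COOCH3 → C:2 H:3 O:2
Element totals:
  C: 7
  H: 7
  N: 1
  O: 2
Molecular formula: C7H7NO2.
  M = 7(12.011) + 7(1.008) + 14.007 + 2(15.999)
    = 84.077 + 7.056 + 14.007 + 31.998 = 137.138

137.14 g/mol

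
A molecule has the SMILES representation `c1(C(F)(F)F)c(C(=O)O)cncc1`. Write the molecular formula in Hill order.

C7H4F3NO2

Atom tally by fragment:
  pyridine ring core → C:5 H:5 N:1
  (− 2 ring H displaced by substituents)
  + CF3 → C:1 F:3
  + COOH → C:1 H:1 O:2
Element totals:
  C: 7
  H: 4
  F: 3
  N: 1
  O: 2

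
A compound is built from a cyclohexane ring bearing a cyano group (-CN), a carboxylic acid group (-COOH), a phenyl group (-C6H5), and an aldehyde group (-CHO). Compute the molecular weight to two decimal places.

257.29 g/mol

Atom tally by fragment:
  cyclohexane ring core → C:6 H:12
  (− 4 ring H displaced by substituents)
  + CN → C:1 N:1
  + COOH → C:1 H:1 O:2
  + C6H5 → C:6 H:5
  + CHO → C:1 H:1 O:1
Element totals:
  C: 15
  H: 15
  N: 1
  O: 3
Molecular formula: C15H15NO3.
  M = 15(12.011) + 15(1.008) + 14.007 + 3(15.999)
    = 180.165 + 15.120 + 14.007 + 47.997 = 257.289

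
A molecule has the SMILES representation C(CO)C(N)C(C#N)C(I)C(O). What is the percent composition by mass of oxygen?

Atom tally by fragment:
  HOCH2CH2 → C:2 H:5 O:1
  CH(NH2) → C:1 H:3 N:1
  CH(CN) → C:2 H:1 N:1
  CH(I) → C:1 H:1 I:1
  CH2OH → C:1 H:3 O:1
Element totals:
  C: 7
  H: 13
  I: 1
  N: 2
  O: 2
Molecular formula: C7H13IN2O2.
Molar mass = 284.097 g/mol.
Mass from O: 2 × 15.999 = 31.998 g/mol.
%O = 31.998 / 284.097 × 100 = 11.26%.

11.26%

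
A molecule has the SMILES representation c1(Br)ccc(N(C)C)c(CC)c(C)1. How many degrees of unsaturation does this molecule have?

Atom tally by fragment:
  benzene ring core → C:6 H:6
  (− 4 ring H displaced by substituents)
  + Br → Br:1
  + N(CH3)2 → N:1 C:2 H:6
  + C2H5 → C:2 H:5
  + CH3 → C:1 H:3
Element totals:
  C: 11
  H: 16
  Br: 1
  N: 1
Molecular formula: C11H16BrN.
DoU = (2C + 2 + N − H − X) / 2 = (2·11 + 2 + 1 − 16 − 1) / 2 = 4.

4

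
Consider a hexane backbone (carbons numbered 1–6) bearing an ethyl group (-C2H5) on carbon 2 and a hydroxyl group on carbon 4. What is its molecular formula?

Atom tally by fragment:
  CH3 → C:1 H:3
  CH(C2H5) → C:3 H:6
  CH2 → C:1 H:2
  CH(OH) → C:1 H:2 O:1
  CH2 → C:1 H:2
  CH3 → C:1 H:3
Element totals:
  C: 8
  H: 18
  O: 1

C8H18O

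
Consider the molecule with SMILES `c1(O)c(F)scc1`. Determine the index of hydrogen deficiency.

3

Atom tally by fragment:
  thiophene ring core → C:4 H:4 S:1
  (− 2 ring H displaced by substituents)
  + OH → O:1 H:1
  + F → F:1
Element totals:
  C: 4
  H: 3
  F: 1
  O: 1
  S: 1
Molecular formula: C4H3FOS.
DoU = (2C + 2 + N − H − X) / 2 = (2·4 + 2 + 0 − 3 − 1) / 2 = 3.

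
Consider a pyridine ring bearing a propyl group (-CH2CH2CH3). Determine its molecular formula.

Atom tally by fragment:
  pyridine ring core → C:5 H:5 N:1
  (− 1 ring H displaced by substituents)
  + CH2CH2CH3 → C:3 H:7
Element totals:
  C: 8
  H: 11
  N: 1

C8H11N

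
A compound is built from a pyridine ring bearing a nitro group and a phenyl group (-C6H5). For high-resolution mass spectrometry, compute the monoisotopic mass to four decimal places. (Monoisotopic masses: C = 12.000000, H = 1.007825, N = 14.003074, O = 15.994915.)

Atom tally by fragment:
  pyridine ring core → C:5 H:5 N:1
  (− 2 ring H displaced by substituents)
  + NO2 → N:1 O:2
  + C6H5 → C:6 H:5
Element totals:
  C: 11
  H: 8
  N: 2
  O: 2
Molecular formula: C11H8N2O2.
  M = 11(12.0) + 8(1.007825) + 2(14.003074) + 2(15.994915)
    = 132.000000 + 8.062600 + 28.006148 + 31.989830 = 200.058578

200.0586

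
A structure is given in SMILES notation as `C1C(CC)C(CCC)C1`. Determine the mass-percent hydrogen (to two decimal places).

14.37%

Atom tally by fragment:
  cyclobutane ring core → C:4 H:8
  (− 2 ring H displaced by substituents)
  + C2H5 → C:2 H:5
  + CH2CH2CH3 → C:3 H:7
Element totals:
  C: 9
  H: 18
Molecular formula: C9H18.
Molar mass = 126.243 g/mol.
Mass from H: 18 × 1.008 = 18.144 g/mol.
%H = 18.144 / 126.243 × 100 = 14.37%.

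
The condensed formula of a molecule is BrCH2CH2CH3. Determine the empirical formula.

Atom tally by fragment:
  BrCH2 → C:1 H:2 Br:1
  CH2 → C:1 H:2
  CH3 → C:1 H:3
Element totals:
  C: 3
  H: 7
  Br: 1
Molecular formula: C3H7Br.
gcd of subscripts (1, 3, 7) = 1, so the empirical formula equals the molecular formula.

C3H7Br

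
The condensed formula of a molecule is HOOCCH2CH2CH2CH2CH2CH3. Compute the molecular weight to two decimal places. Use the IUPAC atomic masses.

130.19 g/mol

Atom tally by fragment:
  HOOCCH2 → C:2 H:3 O:2
  CH2 → C:1 H:2
  CH2 → C:1 H:2
  CH2 → C:1 H:2
  CH2 → C:1 H:2
  CH3 → C:1 H:3
Element totals:
  C: 7
  H: 14
  O: 2
Molecular formula: C7H14O2.
  M = 7(12.011) + 14(1.008) + 2(15.999)
    = 84.077 + 14.112 + 31.998 = 130.187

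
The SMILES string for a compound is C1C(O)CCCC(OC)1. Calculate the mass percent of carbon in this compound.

Atom tally by fragment:
  cyclohexane ring core → C:6 H:12
  (− 2 ring H displaced by substituents)
  + OH → O:1 H:1
  + OCH3 → C:1 H:3 O:1
Element totals:
  C: 7
  H: 14
  O: 2
Molecular formula: C7H14O2.
Molar mass = 130.187 g/mol.
Mass from C: 7 × 12.011 = 84.077 g/mol.
%C = 84.077 / 130.187 × 100 = 64.58%.

64.58%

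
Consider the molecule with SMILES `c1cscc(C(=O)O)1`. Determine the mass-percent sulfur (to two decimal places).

Atom tally by fragment:
  thiophene ring core → C:4 H:4 S:1
  (− 1 ring H displaced by substituents)
  + COOH → C:1 H:1 O:2
Element totals:
  C: 5
  H: 4
  O: 2
  S: 1
Molecular formula: C5H4O2S.
Molar mass = 128.145 g/mol.
Mass from S: 1 × 32.06 = 32.060 g/mol.
%S = 32.060 / 128.145 × 100 = 25.02%.

25.02%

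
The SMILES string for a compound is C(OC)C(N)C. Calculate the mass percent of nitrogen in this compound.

15.71%

Atom tally by fragment:
  CH3OCH2 → C:2 H:5 O:1
  CH(NH2) → C:1 H:3 N:1
  CH3 → C:1 H:3
Element totals:
  C: 4
  H: 11
  N: 1
  O: 1
Molecular formula: C4H11NO.
Molar mass = 89.138 g/mol.
Mass from N: 1 × 14.007 = 14.007 g/mol.
%N = 14.007 / 89.138 × 100 = 15.71%.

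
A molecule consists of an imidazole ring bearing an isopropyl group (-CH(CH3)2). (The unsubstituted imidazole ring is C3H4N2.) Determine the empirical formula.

C3H5N

Atom tally by fragment:
  imidazole ring core → C:3 H:4 N:2
  (− 1 ring H displaced by substituents)
  + CH(CH3)2 → C:3 H:7
Element totals:
  C: 6
  H: 10
  N: 2
Molecular formula: C6H10N2.
gcd of subscripts = 2; dividing each by 2:
  C: 6/2 = 3
  H: 10/2 = 5
  N: 2/2 = 1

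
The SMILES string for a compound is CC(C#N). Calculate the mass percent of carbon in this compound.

65.42%

Atom tally by fragment:
  CH3 → C:1 H:3
  CH2CN → C:2 H:2 N:1
Element totals:
  C: 3
  H: 5
  N: 1
Molecular formula: C3H5N.
Molar mass = 55.080 g/mol.
Mass from C: 3 × 12.011 = 36.033 g/mol.
%C = 36.033 / 55.080 × 100 = 65.42%.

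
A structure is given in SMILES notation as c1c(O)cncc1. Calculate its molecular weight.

Atom tally by fragment:
  pyridine ring core → C:5 H:5 N:1
  (− 1 ring H displaced by substituents)
  + OH → O:1 H:1
Element totals:
  C: 5
  H: 5
  N: 1
  O: 1
Molecular formula: C5H5NO.
  M = 5(12.011) + 5(1.008) + 14.007 + 15.999
    = 60.055 + 5.040 + 14.007 + 15.999 = 95.101

95.10 g/mol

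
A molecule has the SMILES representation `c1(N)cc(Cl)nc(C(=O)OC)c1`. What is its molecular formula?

Atom tally by fragment:
  pyridine ring core → C:5 H:5 N:1
  (− 3 ring H displaced by substituents)
  + NH2 → N:1 H:2
  + Cl → Cl:1
  + COOCH3 → C:2 H:3 O:2
Element totals:
  C: 7
  H: 7
  Cl: 1
  N: 2
  O: 2

C7H7ClN2O2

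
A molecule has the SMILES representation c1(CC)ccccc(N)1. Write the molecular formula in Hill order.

C8H11N

Atom tally by fragment:
  benzene ring core → C:6 H:6
  (− 2 ring H displaced by substituents)
  + C2H5 → C:2 H:5
  + NH2 → N:1 H:2
Element totals:
  C: 8
  H: 11
  N: 1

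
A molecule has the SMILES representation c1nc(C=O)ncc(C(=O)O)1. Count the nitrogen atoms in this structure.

Atom tally by fragment:
  pyrimidine ring core → C:4 H:4 N:2
  (− 2 ring H displaced by substituents)
  + CHO → C:1 H:1 O:1
  + COOH → C:1 H:1 O:2
Element totals:
  C: 6
  H: 4
  N: 2
  O: 3

2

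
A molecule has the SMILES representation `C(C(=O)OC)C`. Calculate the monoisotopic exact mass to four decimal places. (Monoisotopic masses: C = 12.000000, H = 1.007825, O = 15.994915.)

88.0524

Atom tally by fragment:
  CH3OOCCH2 → C:3 H:5 O:2
  CH3 → C:1 H:3
Element totals:
  C: 4
  H: 8
  O: 2
Molecular formula: C4H8O2.
  M = 4(12.0) + 8(1.007825) + 2(15.994915)
    = 48.000000 + 8.062600 + 31.989830 = 88.052430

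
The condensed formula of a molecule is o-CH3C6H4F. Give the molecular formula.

Atom tally by fragment:
  benzene ring core → C:6 H:6
  (− 2 ring H displaced by substituents)
  + CH3 → C:1 H:3
  + F → F:1
Element totals:
  C: 7
  H: 7
  F: 1

C7H7F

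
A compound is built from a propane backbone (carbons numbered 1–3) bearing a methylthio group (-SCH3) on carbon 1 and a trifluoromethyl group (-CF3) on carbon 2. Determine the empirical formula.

Atom tally by fragment:
  CH3SCH2 → C:2 H:5 S:1
  CH(CF3) → C:2 H:1 F:3
  CH3 → C:1 H:3
Element totals:
  C: 5
  H: 9
  F: 3
  S: 1
Molecular formula: C5H9F3S.
gcd of subscripts (5, 3, 9, 1) = 1, so the empirical formula equals the molecular formula.

C5H9F3S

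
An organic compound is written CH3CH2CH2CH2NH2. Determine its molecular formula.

C4H11N

Atom tally by fragment:
  CH3 → C:1 H:3
  CH2 → C:1 H:2
  CH2 → C:1 H:2
  CH2NH2 → C:1 H:4 N:1
Element totals:
  C: 4
  H: 11
  N: 1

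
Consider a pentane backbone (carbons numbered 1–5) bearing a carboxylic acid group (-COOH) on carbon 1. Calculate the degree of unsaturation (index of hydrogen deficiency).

1

Atom tally by fragment:
  HOOCCH2 → C:2 H:3 O:2
  CH2 → C:1 H:2
  CH2 → C:1 H:2
  CH2 → C:1 H:2
  CH3 → C:1 H:3
Element totals:
  C: 6
  H: 12
  O: 2
Molecular formula: C6H12O2.
DoU = (2C + 2 + N − H − X) / 2 = (2·6 + 2 + 0 − 12 − 0) / 2 = 1.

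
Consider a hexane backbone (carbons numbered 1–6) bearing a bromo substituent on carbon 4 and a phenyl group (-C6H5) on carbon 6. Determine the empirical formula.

C12H17Br

Atom tally by fragment:
  CH3 → C:1 H:3
  CH2 → C:1 H:2
  CH2 → C:1 H:2
  CH(Br) → C:1 H:1 Br:1
  CH2 → C:1 H:2
  CH2C6H5 → C:7 H:7
Element totals:
  C: 12
  H: 17
  Br: 1
Molecular formula: C12H17Br.
gcd of subscripts (1, 12, 17) = 1, so the empirical formula equals the molecular formula.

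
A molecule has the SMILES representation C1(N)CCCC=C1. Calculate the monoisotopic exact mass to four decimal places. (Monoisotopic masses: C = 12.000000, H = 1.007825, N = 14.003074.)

97.0891

Atom tally by fragment:
  cyclohexene ring core → C:6 H:10
  (− 1 ring H displaced by substituents)
  + NH2 → N:1 H:2
Element totals:
  C: 6
  H: 11
  N: 1
Molecular formula: C6H11N.
  M = 6(12.0) + 11(1.007825) + 14.003074
    = 72.000000 + 11.086075 + 14.003074 = 97.089149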